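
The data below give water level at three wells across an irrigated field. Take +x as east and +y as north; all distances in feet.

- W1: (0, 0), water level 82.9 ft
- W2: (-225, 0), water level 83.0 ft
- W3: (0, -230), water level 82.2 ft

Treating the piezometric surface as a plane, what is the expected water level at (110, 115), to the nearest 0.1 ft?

83.2 ft

∂h/∂x = (83.0 − 82.9) / (-225 − 0) = -0.0004444
∂h/∂y = (82.2 − 82.9) / (-230 − 0) = +0.003043
h(110, 115) = 82.9 + (-0.0004444)·(110) + (+0.003043)·(115) = 82.9 -0.049 +0.350 = 83.201 ft.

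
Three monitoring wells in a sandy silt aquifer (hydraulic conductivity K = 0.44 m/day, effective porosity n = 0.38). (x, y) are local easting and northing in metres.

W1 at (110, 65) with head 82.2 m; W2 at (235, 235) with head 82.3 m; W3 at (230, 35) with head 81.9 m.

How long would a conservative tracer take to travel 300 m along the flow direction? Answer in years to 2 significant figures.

250 years

Taking W1 as reference: W2−W1 = (125, 170, +0.1); W3−W1 = (120, -30, -0.3).
Solve a·Δx + b·Δy = Δh: det = 125·(-30) − 120·170 = -24150.
∂h/∂x = [(+0.1)·(-30) − (-0.3)·170] / -24150 = -0.001988
∂h/∂y = [125·(-0.3) − 120·(+0.1)] / -24150 = +0.002050
|∇h| = √(-0.001988² + 0.002050²) = 0.002856
Seepage velocity v = K·i/n = 0.44 × 0.002856 / 0.38 = 0.003307 m/day.
t = 300 / 0.003307 = 9.072e+04 days = 248 years.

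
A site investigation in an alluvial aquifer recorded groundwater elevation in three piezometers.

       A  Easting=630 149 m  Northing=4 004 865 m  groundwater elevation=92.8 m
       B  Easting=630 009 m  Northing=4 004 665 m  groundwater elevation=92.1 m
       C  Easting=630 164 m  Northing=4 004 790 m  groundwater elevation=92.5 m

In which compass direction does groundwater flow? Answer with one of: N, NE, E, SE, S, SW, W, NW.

S

Taking A as reference: B−A = (-140, -200, -0.7); C−A = (15, -75, -0.3).
Determinant of the coordinate differences = (-140)·(-75) − 15·(-200) = 13500.
∂h/∂x = [(-0.7)·(-75) − (-0.3)·(-200)] / 13500 = -0.0005556
∂h/∂y = [(-140)·(-0.3) − 15·(-0.7)] / 13500 = +0.003889
Flow = −∇h = (+0.0005556 east, -0.003889 north), which points south.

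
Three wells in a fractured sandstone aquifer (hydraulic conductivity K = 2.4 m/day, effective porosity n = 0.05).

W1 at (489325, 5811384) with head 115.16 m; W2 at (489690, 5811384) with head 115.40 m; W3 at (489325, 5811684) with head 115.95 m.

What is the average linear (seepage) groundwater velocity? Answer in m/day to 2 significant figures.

0.13 m/day

∂h/∂x = (115.40 − 115.16) / (489690 − 489325) = +0.0006575
∂h/∂y = (115.95 − 115.16) / (5811684 − 5811384) = +0.002633
|∇h| = √(0.0006575² + 0.002633²) = 0.002714
Seepage velocity v = K·i/n = 2.4 × 0.002714 / 0.05 = 0.1303 m/day.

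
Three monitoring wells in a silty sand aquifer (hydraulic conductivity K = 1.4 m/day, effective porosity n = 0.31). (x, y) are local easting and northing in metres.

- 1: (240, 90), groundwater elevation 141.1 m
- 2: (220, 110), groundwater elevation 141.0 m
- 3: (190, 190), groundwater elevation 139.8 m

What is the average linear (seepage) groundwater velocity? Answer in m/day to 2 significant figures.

Taking 1 as reference: 2−1 = (-20, 20, -0.1); 3−1 = (-50, 100, -1.3).
Solve a·Δx + b·Δy = Δh: det = (-20)·100 − (-50)·20 = -1000.
∂h/∂x = [(-0.1)·100 − (-1.3)·20] / -1000 = -0.01600
∂h/∂y = [(-20)·(-1.3) − (-50)·(-0.1)] / -1000 = -0.02100
|∇h| = √(-0.01600² + -0.02100²) = 0.0264
Seepage velocity v = K·i/n = 1.4 × 0.0264 / 0.31 = 0.1192 m/day.

0.12 m/day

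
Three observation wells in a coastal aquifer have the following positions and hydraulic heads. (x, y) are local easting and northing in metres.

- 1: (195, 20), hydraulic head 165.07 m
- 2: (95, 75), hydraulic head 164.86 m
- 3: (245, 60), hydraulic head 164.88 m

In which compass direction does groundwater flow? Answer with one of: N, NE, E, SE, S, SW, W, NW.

N

Differences from 1: to 2 (Δx, Δy, Δh) = (-100, 55, -0.21); to 3 = (50, 40, -0.19).
Determinant of the coordinate differences = (-100)·40 − 50·55 = -6750.
∂h/∂x = [(-0.21)·40 − (-0.19)·55] / -6750 = -0.0003037
∂h/∂y = [(-100)·(-0.19) − 50·(-0.21)] / -6750 = -0.004370
Flow = −∇h = (+0.0003037 east, +0.004370 north), which points north.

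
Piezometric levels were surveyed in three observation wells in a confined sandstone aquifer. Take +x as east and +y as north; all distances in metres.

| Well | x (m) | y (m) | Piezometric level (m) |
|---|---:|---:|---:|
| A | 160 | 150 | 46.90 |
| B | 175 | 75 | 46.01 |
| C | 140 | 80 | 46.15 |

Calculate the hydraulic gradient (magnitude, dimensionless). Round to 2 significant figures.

Differences from A: to B (Δx, Δy, Δh) = (15, -75, -0.89); to C = (-20, -70, -0.75).
Solve a·Δx + b·Δy = Δh: det = 15·(-70) − (-20)·(-75) = -2550.
∂h/∂x = [(-0.89)·(-70) − (-0.75)·(-75)] / -2550 = -0.002373
∂h/∂y = [15·(-0.75) − (-20)·(-0.89)] / -2550 = +0.01139
|∇h| = √(-0.002373² + 0.01139²) = 0.01163

0.012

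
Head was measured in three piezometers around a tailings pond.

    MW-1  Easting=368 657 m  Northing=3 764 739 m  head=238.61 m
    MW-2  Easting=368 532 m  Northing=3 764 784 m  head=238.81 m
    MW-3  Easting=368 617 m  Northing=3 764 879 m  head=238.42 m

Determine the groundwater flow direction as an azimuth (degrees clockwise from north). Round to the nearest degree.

049°

With h = a·x + b·y + c and MW-1 as origin, the differences give:
  (-125)·a + 45·b = +0.20
  (-40)·a + 140·b = -0.19
Eliminate b (×140 and ×45, subtract): -15700·a = 36.550 → a = ∂h/∂x = -0.002328
Back-substitute: b = ∂h/∂y = -0.002022.
Flow direction (−∇h) has components (+0.002328 E, +0.002022 N).
Azimuth = atan2(E, N) = atan2(+0.002328, +0.002022) = 49.0° ≈ 049°.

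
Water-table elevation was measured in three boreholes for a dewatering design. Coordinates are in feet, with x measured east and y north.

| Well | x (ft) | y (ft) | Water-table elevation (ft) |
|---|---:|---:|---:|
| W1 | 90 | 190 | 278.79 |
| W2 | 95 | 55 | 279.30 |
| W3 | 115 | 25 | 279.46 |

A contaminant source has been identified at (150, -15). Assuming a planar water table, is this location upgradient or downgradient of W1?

upgradient

Taking W1 as reference: W2−W1 = (5, -135, +0.51); W3−W1 = (25, -165, +0.67).
Determinant of the coordinate differences = 5·(-165) − 25·(-135) = 2550.
∂h/∂x = [(+0.51)·(-165) − (+0.67)·(-135)] / 2550 = +0.002471
∂h/∂y = [5·(+0.67) − 25·(+0.51)] / 2550 = -0.003686
Head at (150, -15) = 278.79 + (+0.002471)·(60) + (-0.003686)·(-205) = 279.69 ft.
That is higher than the 278.79 ft at W1, so the point is upgradient.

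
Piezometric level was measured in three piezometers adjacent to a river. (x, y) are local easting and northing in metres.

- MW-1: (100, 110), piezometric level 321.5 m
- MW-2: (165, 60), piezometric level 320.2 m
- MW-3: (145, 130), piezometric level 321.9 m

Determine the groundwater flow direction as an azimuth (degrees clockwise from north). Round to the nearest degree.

With h = a·x + b·y + c and MW-1 as origin, the differences give:
  65·a + (-50)·b = -1.3
  45·a + 20·b = +0.4
Eliminate b (×20 and ×(-50), subtract): 3550·a = -6.00 → a = ∂h/∂x = -0.001690
Back-substitute: b = ∂h/∂y = +0.02380.
Flow direction (−∇h) has components (+0.001690 E, -0.02380 N).
Azimuth = atan2(E, N) = atan2(+0.001690, -0.02380) = 175.9° ≈ 176°.

176°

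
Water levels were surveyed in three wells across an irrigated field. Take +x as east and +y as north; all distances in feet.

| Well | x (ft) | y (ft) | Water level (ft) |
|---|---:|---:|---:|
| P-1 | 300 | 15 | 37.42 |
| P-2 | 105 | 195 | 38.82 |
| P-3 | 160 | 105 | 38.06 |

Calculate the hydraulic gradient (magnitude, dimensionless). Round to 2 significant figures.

Taking P-1 as reference: P-2−P-1 = (-195, 180, +1.40); P-3−P-1 = (-140, 90, +0.64).
Determinant of the coordinate differences = (-195)·90 − (-140)·180 = 7650.
∂h/∂x = [(+1.40)·90 − (+0.64)·180] / 7650 = +0.001412
∂h/∂y = [(-195)·(+0.64) − (-140)·(+1.40)] / 7650 = +0.009307
|∇h| = √(0.001412² + 0.009307²) = 0.009414

0.0094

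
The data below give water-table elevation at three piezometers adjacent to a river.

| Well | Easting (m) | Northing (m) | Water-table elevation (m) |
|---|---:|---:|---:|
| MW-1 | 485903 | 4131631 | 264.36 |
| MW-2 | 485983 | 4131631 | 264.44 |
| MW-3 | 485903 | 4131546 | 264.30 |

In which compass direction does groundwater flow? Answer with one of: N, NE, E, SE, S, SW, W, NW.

SW

∂h/∂x = (264.44 − 264.36) / (485983 − 485903) = +0.0010000
∂h/∂y = (264.30 − 264.36) / (4131546 − 4131631) = +0.0007059
Flow = −∇h = (-0.0010000 east, -0.0007059 north), which points southwest.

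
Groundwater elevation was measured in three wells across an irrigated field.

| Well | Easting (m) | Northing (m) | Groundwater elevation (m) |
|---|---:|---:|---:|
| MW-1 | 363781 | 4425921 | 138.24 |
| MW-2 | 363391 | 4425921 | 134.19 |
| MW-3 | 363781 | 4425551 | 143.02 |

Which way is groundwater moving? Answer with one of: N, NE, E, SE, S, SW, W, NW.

NW

∂h/∂x = (134.19 − 138.24) / (363391 − 363781) = +0.01038
∂h/∂y = (143.02 − 138.24) / (4425551 − 4425921) = -0.01292
Flow = −∇h = (-0.01038 east, +0.01292 north), which points northwest.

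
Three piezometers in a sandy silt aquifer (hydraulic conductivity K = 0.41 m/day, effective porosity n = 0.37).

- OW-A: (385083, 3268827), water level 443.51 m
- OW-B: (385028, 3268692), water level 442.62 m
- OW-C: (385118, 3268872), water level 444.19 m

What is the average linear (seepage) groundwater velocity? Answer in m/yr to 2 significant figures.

9.4 m/yr

With h = a·x + b·y + c and OW-A as origin, the differences give:
  (-55)·a + (-135)·b = -0.89
  35·a + 45·b = +0.68
Eliminate b (×45 and ×(-135), subtract): 2250·a = 51.750 → a = ∂h/∂x = +0.02300
Back-substitute: b = ∂h/∂y = -0.002778.
|∇h| = √(0.02300² + -0.002778²) = 0.02317
Seepage velocity v = K·i/n = 0.41 × 0.02317 / 0.37 = 0.02567 m/day = 9.376 m/yr.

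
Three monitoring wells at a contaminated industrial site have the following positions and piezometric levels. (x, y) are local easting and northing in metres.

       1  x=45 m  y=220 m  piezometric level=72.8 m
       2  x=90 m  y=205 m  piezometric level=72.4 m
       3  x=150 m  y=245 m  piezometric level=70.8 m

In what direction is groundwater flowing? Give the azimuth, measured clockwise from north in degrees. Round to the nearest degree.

With h = a·x + b·y + c and 1 as origin, the differences give:
  45·a + (-15)·b = -0.4
  105·a + 25·b = -2.0
Eliminate b (×25 and ×(-15), subtract): 2700·a = -40.00 → a = ∂h/∂x = -0.01481
Back-substitute: b = ∂h/∂y = -0.01778.
Flow direction (−∇h) has components (+0.01481 E, +0.01778 N).
Azimuth = atan2(E, N) = atan2(+0.01481, +0.01778) = 39.8° ≈ 040°.

040°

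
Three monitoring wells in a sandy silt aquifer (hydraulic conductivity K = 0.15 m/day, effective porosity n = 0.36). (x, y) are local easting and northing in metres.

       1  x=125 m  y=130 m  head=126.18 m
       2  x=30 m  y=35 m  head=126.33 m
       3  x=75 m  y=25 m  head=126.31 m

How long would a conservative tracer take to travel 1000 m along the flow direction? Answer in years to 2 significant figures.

5800 years

Taking 1 as reference: 2−1 = (-95, -95, +0.15); 3−1 = (-50, -105, +0.13).
Determinant of the coordinate differences = (-95)·(-105) − (-50)·(-95) = 5225.
∂h/∂x = [(+0.15)·(-105) − (+0.13)·(-95)] / 5225 = -0.0006507
∂h/∂y = [(-95)·(+0.13) − (-50)·(+0.15)] / 5225 = -0.0009282
|∇h| = √(-0.0006507² + -0.0009282²) = 0.001134
Seepage velocity v = K·i/n = 0.15 × 0.001134 / 0.36 = 0.0004725 m/day.
t = 1000 / 0.0004725 = 2.116e+06 days = 5.79e+03 years.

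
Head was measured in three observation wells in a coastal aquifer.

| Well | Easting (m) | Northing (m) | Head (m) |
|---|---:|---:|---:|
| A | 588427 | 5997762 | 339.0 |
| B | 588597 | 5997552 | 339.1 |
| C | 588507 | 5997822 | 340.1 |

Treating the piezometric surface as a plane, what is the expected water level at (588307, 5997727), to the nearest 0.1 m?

337.7 m

With h = a·x + b·y + c and A as origin, the differences give:
  170·a + (-210)·b = +0.1
  80·a + 60·b = +1.1
Eliminate b (×60 and ×(-210), subtract): 27000·a = 237.00 → a = ∂h/∂x = +0.008778
Back-substitute: b = ∂h/∂y = +0.006630.
h(588307, 5997727) = 339.0 + (+0.008778)·(-120) + (+0.006630)·(-35) = 339.0 -1.053 -0.232 = 337.715 m.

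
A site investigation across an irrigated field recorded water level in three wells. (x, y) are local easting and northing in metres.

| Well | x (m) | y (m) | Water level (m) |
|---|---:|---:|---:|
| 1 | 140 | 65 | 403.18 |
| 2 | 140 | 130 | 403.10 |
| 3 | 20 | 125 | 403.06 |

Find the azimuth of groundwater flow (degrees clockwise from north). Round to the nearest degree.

343°

Differences from 1: to 2 (Δx, Δy, Δh) = (0, 65, -0.08); to 3 = (-120, 60, -0.12).
Solve a·Δx + b·Δy = Δh: det = 0·60 − (-120)·65 = 7800.
∂h/∂x = [(-0.08)·60 − (-0.12)·65] / 7800 = +0.0003846
∂h/∂y = [0·(-0.12) − (-120)·(-0.08)] / 7800 = -0.001231
Flow direction (−∇h) has components (-0.0003846 E, +0.001231 N).
Azimuth = atan2(E, N) = atan2(-0.0003846, +0.001231) = 342.6° ≈ 343°.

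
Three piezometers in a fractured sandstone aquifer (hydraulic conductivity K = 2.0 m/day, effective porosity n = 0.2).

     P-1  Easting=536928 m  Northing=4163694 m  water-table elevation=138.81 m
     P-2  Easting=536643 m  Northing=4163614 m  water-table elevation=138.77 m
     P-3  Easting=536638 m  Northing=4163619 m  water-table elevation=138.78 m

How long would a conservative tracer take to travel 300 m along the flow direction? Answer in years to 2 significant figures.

48 years

With h = a·x + b·y + c and P-1 as origin, the differences give:
  (-285)·a + (-80)·b = -0.04
  (-290)·a + (-75)·b = -0.03
Eliminate b (×(-75) and ×(-80), subtract): -1825·a = 0.600 → a = ∂h/∂x = -0.0003288
Back-substitute: b = ∂h/∂y = +0.001671.
|∇h| = √(-0.0003288² + 0.001671²) = 0.001703
Seepage velocity v = K·i/n = 2.0 × 0.001703 / 0.2 = 0.01703 m/day.
t = 300 / 0.01703 = 1.762e+04 days = 48.2 years.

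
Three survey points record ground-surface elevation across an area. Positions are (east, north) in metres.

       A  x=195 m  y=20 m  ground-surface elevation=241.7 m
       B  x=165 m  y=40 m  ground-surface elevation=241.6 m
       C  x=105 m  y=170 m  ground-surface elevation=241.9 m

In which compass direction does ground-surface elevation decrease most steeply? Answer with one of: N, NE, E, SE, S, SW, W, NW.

SW

With z = a·x + b·y + c and A as origin, the differences give:
  (-30)·a + 20·b = -0.1
  (-90)·a + 150·b = +0.2
Eliminate b (×150 and ×20, subtract): -2700·a = -19.00 → a = ∂z/∂x = +0.007037
Back-substitute: b = ∂z/∂y = +0.005556.
Steepest decrease is along −∇f = (-0.007037 E, -0.005556 N) → southwest.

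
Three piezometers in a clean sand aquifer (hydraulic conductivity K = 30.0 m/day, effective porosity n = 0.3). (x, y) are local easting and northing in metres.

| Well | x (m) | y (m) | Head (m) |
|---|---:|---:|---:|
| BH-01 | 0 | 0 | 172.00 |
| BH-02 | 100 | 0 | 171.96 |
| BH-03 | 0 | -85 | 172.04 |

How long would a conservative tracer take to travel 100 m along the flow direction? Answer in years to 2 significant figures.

∂h/∂x = (171.96 − 172.00) / (100 − 0) = -0.0004000
∂h/∂y = (172.04 − 172.00) / (-85 − 0) = -0.0004706
|∇h| = √(-0.0004000² + -0.0004706²) = 0.0006176
Seepage velocity v = K·i/n = 30.0 × 0.0006176 / 0.3 = 0.06176 m/day.
t = 100 / 0.06176 = 1619 days = 4.43 years.

4.4 years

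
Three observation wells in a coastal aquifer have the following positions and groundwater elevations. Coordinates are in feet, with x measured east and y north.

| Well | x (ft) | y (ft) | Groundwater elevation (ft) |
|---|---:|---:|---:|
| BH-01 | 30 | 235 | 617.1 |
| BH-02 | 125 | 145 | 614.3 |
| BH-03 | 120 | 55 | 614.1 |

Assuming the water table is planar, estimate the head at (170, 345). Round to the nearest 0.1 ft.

Taking BH-01 as reference: BH-02−BH-01 = (95, -90, -2.8); BH-03−BH-01 = (90, -180, -3.0).
Solve a·Δx + b·Δy = Δh: det = 95·(-180) − 90·(-90) = -9000.
∂h/∂x = [(-2.8)·(-180) − (-3.0)·(-90)] / -9000 = -0.02600
∂h/∂y = [95·(-3.0) − 90·(-2.8)] / -9000 = +0.003667
h(170, 345) = 617.1 + (-0.02600)·(140) + (+0.003667)·(110) = 617.1 -3.640 +0.403 = 613.863 ft.

613.9 ft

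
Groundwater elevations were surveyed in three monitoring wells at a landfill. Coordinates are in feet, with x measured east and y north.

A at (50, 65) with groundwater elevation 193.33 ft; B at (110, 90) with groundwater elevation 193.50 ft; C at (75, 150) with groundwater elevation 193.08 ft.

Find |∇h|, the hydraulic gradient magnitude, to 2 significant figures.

0.0063

Taking A as reference: B−A = (60, 25, +0.17); C−A = (25, 85, -0.25).
Determinant of the coordinate differences = 60·85 − 25·25 = 4475.
∂h/∂x = [(+0.17)·85 − (-0.25)·25] / 4475 = +0.004626
∂h/∂y = [60·(-0.25) − 25·(+0.17)] / 4475 = -0.004302
|∇h| = √(0.004626² + -0.004302²) = 0.006317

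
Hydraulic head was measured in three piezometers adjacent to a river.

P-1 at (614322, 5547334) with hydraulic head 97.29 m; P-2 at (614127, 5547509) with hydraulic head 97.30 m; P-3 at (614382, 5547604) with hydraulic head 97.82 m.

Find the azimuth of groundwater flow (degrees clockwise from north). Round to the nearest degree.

Differences from P-1: to P-2 (Δx, Δy, Δh) = (-195, 175, +0.01); to P-3 = (60, 270, +0.53).
Determinant of the coordinate differences = (-195)·270 − 60·175 = -63150.
∂h/∂x = [(+0.01)·270 − (+0.53)·175] / -63150 = +0.001426
∂h/∂y = [(-195)·(+0.53) − 60·(+0.01)] / -63150 = +0.001646
Flow direction (−∇h) has components (-0.001426 E, -0.001646 N).
Azimuth = atan2(E, N) = atan2(-0.001426, -0.001646) = 220.9° ≈ 221°.

221°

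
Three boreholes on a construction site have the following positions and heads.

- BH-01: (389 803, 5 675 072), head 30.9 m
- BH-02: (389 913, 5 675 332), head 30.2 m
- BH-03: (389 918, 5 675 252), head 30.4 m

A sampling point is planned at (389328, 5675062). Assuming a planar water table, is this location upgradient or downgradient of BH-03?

Taking BH-01 as reference: BH-02−BH-01 = (110, 260, -0.7); BH-03−BH-01 = (115, 180, -0.5).
Solve a·Δx + b·Δy = Δh: det = 110·180 − 115·260 = -10100.
∂h/∂x = [(-0.7)·180 − (-0.5)·260] / -10100 = -0.0003960
∂h/∂y = [110·(-0.5) − 115·(-0.7)] / -10100 = -0.002525
Head at (389328, 5675062) = 30.9 + (-0.0003960)·(-475) + (-0.002525)·(-10) = 31.11 m.
That is higher than the 30.4 m at BH-03, so the point is upgradient.

upgradient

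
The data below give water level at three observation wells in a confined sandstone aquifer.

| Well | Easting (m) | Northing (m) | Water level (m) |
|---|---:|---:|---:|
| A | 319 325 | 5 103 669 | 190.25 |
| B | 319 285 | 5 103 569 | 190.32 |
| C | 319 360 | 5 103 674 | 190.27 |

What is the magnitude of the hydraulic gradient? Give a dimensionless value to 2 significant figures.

0.0012

Differences from A: to B (Δx, Δy, Δh) = (-40, -100, +0.07); to C = (35, 5, +0.02).
Determinant of the coordinate differences = (-40)·5 − 35·(-100) = 3300.
∂h/∂x = [(+0.07)·5 − (+0.02)·(-100)] / 3300 = +0.0007121
∂h/∂y = [(-40)·(+0.02) − 35·(+0.07)] / 3300 = -0.0009848
|∇h| = √(0.0007121² + -0.0009848²) = 0.001215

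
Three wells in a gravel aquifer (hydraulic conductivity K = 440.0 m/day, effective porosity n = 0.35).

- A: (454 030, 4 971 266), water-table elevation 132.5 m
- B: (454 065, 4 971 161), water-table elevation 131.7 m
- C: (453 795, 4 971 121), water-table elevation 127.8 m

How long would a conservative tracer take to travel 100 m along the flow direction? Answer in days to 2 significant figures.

4.6 days

Differences from A: to B (Δx, Δy, Δh) = (35, -105, -0.8); to C = (-235, -145, -4.7).
Solve a·Δx + b·Δy = Δh: det = 35·(-145) − (-235)·(-105) = -29750.
∂h/∂x = [(-0.8)·(-145) − (-4.7)·(-105)] / -29750 = +0.01269
∂h/∂y = [35·(-4.7) − (-235)·(-0.8)] / -29750 = +0.01185
|∇h| = √(0.01269² + 0.01185²) = 0.01736
Seepage velocity v = K·i/n = 440.0 × 0.01736 / 0.35 = 21.82 m/day.
t = 100 / 21.82 = 4.583 days.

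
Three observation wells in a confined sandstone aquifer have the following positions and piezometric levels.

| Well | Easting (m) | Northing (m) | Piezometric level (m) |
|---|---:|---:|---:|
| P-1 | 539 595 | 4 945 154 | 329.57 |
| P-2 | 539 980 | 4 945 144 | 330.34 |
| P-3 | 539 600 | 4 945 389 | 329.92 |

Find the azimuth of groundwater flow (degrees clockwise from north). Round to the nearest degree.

With h = a·x + b·y + c and P-1 as origin, the differences give:
  385·a + (-10)·b = +0.77
  5·a + 235·b = +0.35
Eliminate b (×235 and ×(-10), subtract): 90525·a = 184.450 → a = ∂h/∂x = +0.002038
Back-substitute: b = ∂h/∂y = +0.001446.
Flow direction (−∇h) has components (-0.002038 E, -0.001446 N).
Azimuth = atan2(E, N) = atan2(-0.002038, -0.001446) = 234.6° ≈ 235°.

235°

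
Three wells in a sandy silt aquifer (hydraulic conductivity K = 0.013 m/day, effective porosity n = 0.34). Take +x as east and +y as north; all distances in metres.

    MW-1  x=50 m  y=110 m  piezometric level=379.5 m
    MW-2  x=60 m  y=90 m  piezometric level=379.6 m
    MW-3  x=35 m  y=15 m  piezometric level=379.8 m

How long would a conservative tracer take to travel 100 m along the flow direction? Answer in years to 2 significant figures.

1600 years

Taking MW-1 as reference: MW-2−MW-1 = (10, -20, +0.1); MW-3−MW-1 = (-15, -95, +0.3).
Solve a·Δx + b·Δy = Δh: det = 10·(-95) − (-15)·(-20) = -1250.
∂h/∂x = [(+0.1)·(-95) − (+0.3)·(-20)] / -1250 = +0.002800
∂h/∂y = [10·(+0.3) − (-15)·(+0.1)] / -1250 = -0.003600
|∇h| = √(0.002800² + -0.003600²) = 0.004561
Seepage velocity v = K·i/n = 0.013 × 0.004561 / 0.34 = 0.0001744 m/day.
t = 100 / 0.0001744 = 5.734e+05 days = 1.57e+03 years.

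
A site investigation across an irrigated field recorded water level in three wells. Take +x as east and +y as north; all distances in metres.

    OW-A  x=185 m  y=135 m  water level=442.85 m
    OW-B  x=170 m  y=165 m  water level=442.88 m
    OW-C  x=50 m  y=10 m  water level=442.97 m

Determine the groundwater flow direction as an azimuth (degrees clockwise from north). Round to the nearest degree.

Differences from OW-A: to OW-B (Δx, Δy, Δh) = (-15, 30, +0.03); to OW-C = (-135, -125, +0.12).
Solve a·Δx + b·Δy = Δh: det = (-15)·(-125) − (-135)·30 = 5925.
∂h/∂x = [(+0.03)·(-125) − (+0.12)·30] / 5925 = -0.001241
∂h/∂y = [(-15)·(+0.12) − (-135)·(+0.03)] / 5925 = +0.0003797
Flow direction (−∇h) has components (+0.001241 E, -0.0003797 N).
Azimuth = atan2(E, N) = atan2(+0.001241, -0.0003797) = 107.0° ≈ 107°.

107°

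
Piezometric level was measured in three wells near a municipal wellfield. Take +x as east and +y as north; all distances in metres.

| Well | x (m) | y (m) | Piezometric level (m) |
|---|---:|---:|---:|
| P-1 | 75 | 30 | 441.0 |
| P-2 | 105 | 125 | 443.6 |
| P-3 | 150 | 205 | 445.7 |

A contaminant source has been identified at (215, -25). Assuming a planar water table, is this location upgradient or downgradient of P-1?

Differences from P-1: to P-2 (Δx, Δy, Δh) = (30, 95, +2.6); to P-3 = (75, 175, +4.7).
Solve a·Δx + b·Δy = Δh: det = 30·175 − 75·95 = -1875.
∂h/∂x = [(+2.6)·175 − (+4.7)·95] / -1875 = -0.004533
∂h/∂y = [30·(+4.7) − 75·(+2.6)] / -1875 = +0.02880
Head at (215, -25) = 441.0 + (-0.004533)·(140) + (+0.02880)·(-55) = 438.78 m.
That is lower than the 441.0 m at P-1, so the point is downgradient.

downgradient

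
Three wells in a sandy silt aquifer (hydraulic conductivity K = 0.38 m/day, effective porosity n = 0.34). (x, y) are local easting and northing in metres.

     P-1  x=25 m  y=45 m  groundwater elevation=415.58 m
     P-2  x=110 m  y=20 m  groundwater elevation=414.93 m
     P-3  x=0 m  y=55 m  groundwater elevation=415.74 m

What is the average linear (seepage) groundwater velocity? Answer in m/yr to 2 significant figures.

6.6 m/yr

With h = a·x + b·y + c and P-1 as origin, the differences give:
  85·a + (-25)·b = -0.65
  (-25)·a + 10·b = +0.16
Eliminate b (×10 and ×(-25), subtract): 225·a = -2.500 → a = ∂h/∂x = -0.01111
Back-substitute: b = ∂h/∂y = -0.01178.
|∇h| = √(-0.01111² + -0.01178²) = 0.01619
Seepage velocity v = K·i/n = 0.38 × 0.01619 / 0.34 = 0.01809 m/day = 6.607 m/yr.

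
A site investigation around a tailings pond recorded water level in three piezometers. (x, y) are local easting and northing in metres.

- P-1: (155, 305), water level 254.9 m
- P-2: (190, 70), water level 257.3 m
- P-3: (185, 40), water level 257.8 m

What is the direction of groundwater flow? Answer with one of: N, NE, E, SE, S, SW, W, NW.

Three-point gradient (reference P-1): Δ to P-2 = (35, -235, +2.4), Δ to P-3 = (30, -265, +2.9).
∂h/∂x = -0.02045, ∂h/∂y = -0.01326 (det = -2225).
Flow = −∇h = (+0.02045 east, +0.01326 north), which points northeast.

NE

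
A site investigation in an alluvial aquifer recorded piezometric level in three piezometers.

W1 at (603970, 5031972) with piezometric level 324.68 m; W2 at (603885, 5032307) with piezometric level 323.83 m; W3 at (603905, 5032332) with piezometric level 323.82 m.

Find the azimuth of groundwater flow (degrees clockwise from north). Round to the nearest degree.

Taking W1 as reference: W2−W1 = (-85, 335, -0.85); W3−W1 = (-65, 360, -0.86).
Solve a·Δx + b·Δy = Δh: det = (-85)·360 − (-65)·335 = -8825.
∂h/∂x = [(-0.85)·360 − (-0.86)·335] / -8825 = +0.002028
∂h/∂y = [(-85)·(-0.86) − (-65)·(-0.85)] / -8825 = -0.002023
Flow direction (−∇h) has components (-0.002028 E, +0.002023 N).
Azimuth = atan2(E, N) = atan2(-0.002028, +0.002023) = 314.9° ≈ 315°.

315°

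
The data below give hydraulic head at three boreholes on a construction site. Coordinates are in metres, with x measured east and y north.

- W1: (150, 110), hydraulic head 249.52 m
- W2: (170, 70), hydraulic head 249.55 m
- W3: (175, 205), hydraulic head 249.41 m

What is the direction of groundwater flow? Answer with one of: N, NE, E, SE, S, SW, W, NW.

NE

With h = a·x + b·y + c and W1 as origin, the differences give:
  20·a + (-40)·b = +0.03
  25·a + 95·b = -0.11
Eliminate b (×95 and ×(-40), subtract): 2900·a = -1.550 → a = ∂h/∂x = -0.0005345
Back-substitute: b = ∂h/∂y = -0.001017.
Flow = −∇h = (+0.0005345 east, +0.001017 north), which points northeast.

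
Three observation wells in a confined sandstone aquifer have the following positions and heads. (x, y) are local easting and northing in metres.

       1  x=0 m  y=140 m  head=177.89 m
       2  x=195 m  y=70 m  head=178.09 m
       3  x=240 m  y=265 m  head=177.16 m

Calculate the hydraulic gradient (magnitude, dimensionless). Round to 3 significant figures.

0.00467

Differences from 1: to 2 (Δx, Δy, Δh) = (195, -70, +0.20); to 3 = (240, 125, -0.73).
Determinant of the coordinate differences = 195·125 − 240·(-70) = 41175.
∂h/∂x = [(+0.20)·125 − (-0.73)·(-70)] / 41175 = -0.0006339
∂h/∂y = [195·(-0.73) − 240·(+0.20)] / 41175 = -0.004623
|∇h| = √(-0.0006339² + -0.004623²) = 0.004666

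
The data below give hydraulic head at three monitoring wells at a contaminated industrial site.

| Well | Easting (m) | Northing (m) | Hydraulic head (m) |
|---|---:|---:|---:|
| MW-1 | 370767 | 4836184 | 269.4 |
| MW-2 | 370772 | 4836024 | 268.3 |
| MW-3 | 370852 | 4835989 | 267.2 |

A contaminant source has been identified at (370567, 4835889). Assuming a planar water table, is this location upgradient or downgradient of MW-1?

upgradient

Differences from MW-1: to MW-2 (Δx, Δy, Δh) = (5, -160, -1.1); to MW-3 = (85, -195, -2.2).
Determinant of the coordinate differences = 5·(-195) − 85·(-160) = 12625.
∂h/∂x = [(-1.1)·(-195) − (-2.2)·(-160)] / 12625 = -0.01089
∂h/∂y = [5·(-2.2) − 85·(-1.1)] / 12625 = +0.006535
Head at (370567, 4835889) = 269.4 + (-0.01089)·(-200) + (+0.006535)·(-295) = 269.65 m.
That is higher than the 269.4 m at MW-1, so the point is upgradient.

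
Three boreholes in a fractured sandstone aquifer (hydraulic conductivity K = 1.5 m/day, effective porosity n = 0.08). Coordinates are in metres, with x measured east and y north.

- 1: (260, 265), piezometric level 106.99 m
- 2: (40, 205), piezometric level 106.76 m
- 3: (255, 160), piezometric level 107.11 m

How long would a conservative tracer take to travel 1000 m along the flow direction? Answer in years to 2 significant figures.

Taking 1 as reference: 2−1 = (-220, -60, -0.23); 3−1 = (-5, -105, +0.12).
Determinant of the coordinate differences = (-220)·(-105) − (-5)·(-60) = 22800.
∂h/∂x = [(-0.23)·(-105) − (+0.12)·(-60)] / 22800 = +0.001375
∂h/∂y = [(-220)·(+0.12) − (-5)·(-0.23)] / 22800 = -0.001208
|∇h| = √(0.001375² + -0.001208²) = 0.00183
Seepage velocity v = K·i/n = 1.5 × 0.00183 / 0.08 = 0.03431 m/day.
t = 1000 / 0.03431 = 2.915e+04 days = 79.8 years.

80 years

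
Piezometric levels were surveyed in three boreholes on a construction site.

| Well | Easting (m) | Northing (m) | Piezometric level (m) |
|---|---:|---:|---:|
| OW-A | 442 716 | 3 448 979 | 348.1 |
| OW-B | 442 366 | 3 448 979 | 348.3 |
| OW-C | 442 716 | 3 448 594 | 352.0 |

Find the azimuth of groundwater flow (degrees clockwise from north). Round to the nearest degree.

∂h/∂x = (348.3 − 348.1) / (442366 − 442716) = -0.0005714
∂h/∂y = (352.0 − 348.1) / (3448594 − 3448979) = -0.01013
Flow direction (−∇h) has components (+0.0005714 E, +0.01013 N).
Azimuth = atan2(E, N) = atan2(+0.0005714, +0.01013) = 3.2° ≈ 003°.

003°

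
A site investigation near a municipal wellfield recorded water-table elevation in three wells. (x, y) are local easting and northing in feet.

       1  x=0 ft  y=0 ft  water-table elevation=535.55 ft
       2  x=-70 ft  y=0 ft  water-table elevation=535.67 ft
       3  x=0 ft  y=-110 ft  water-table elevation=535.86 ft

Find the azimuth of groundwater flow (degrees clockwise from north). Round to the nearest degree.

031°

∂h/∂x = (535.67 − 535.55) / (-70 − 0) = -0.001714
∂h/∂y = (535.86 − 535.55) / (-110 − 0) = -0.002818
Flow direction (−∇h) has components (+0.001714 E, +0.002818 N).
Azimuth = atan2(E, N) = atan2(+0.001714, +0.002818) = 31.3° ≈ 031°.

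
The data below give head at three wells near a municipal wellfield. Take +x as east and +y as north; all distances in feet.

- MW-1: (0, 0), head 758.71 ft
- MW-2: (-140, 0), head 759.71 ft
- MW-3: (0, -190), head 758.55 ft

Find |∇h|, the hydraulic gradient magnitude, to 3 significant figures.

∂h/∂x = (759.71 − 758.71) / (-140 − 0) = -0.007143
∂h/∂y = (758.55 − 758.71) / (-190 − 0) = +0.0008421
|∇h| = √(-0.007143² + 0.0008421²) = 0.007192

0.00719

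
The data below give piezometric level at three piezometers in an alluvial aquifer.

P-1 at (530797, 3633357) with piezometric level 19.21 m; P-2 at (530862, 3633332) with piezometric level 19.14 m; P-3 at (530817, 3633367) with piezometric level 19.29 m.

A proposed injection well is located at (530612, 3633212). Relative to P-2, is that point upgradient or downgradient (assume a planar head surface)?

downgradient

With h = a·x + b·y + c and P-1 as origin, the differences give:
  65·a + (-25)·b = -0.07
  20·a + 10·b = +0.08
Eliminate b (×10 and ×(-25), subtract): 1150·a = 1.300 → a = ∂h/∂x = +0.001130
Back-substitute: b = ∂h/∂y = +0.005739.
Head at (530612, 3633212) = 19.21 + (+0.001130)·(-185) + (+0.005739)·(-145) = 18.17 m.
That is lower than the 19.14 m at P-2, so the point is downgradient.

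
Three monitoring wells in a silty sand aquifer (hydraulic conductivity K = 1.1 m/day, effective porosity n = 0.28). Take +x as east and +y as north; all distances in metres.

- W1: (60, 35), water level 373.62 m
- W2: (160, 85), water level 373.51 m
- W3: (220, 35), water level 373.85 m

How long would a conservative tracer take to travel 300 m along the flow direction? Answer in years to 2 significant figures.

40 years

Three-point gradient (reference W1): Δ to W2 = (100, 50, -0.11), Δ to W3 = (160, 0, +0.23).
∂h/∂x = +0.001438, ∂h/∂y = -0.005075 (det = -8000).
|∇h| = √(0.001438² + -0.005075²) = 0.005275
Seepage velocity v = K·i/n = 1.1 × 0.005275 / 0.28 = 0.02072 m/day.
t = 300 / 0.02072 = 1.448e+04 days = 39.6 years.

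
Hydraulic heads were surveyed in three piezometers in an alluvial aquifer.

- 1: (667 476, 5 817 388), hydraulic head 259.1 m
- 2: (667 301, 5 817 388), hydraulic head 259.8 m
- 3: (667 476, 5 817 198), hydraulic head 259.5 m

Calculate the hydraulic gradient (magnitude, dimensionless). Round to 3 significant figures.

∂h/∂x = (259.8 − 259.1) / (667301 − 667476) = -0.004000
∂h/∂y = (259.5 − 259.1) / (5817198 − 5817388) = -0.002105
|∇h| = √(-0.004000² + -0.002105²) = 0.00452

0.00452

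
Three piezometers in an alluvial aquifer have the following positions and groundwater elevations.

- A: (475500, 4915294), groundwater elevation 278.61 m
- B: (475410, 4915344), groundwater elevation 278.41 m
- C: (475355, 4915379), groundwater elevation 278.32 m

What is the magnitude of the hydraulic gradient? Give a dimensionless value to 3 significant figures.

0.00957

Taking A as reference: B−A = (-90, 50, -0.20); C−A = (-145, 85, -0.29).
Solve a·Δx + b·Δy = Δh: det = (-90)·85 − (-145)·50 = -400.
∂h/∂x = [(-0.20)·85 − (-0.29)·50] / -400 = +0.006250
∂h/∂y = [(-90)·(-0.29) − (-145)·(-0.20)] / -400 = +0.007250
|∇h| = √(0.006250² + 0.007250²) = 0.009572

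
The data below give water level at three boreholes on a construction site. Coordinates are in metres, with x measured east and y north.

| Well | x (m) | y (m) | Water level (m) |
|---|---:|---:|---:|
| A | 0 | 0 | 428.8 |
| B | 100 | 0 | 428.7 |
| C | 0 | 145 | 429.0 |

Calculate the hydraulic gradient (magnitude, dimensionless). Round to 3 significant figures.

0.00170

∂h/∂x = (428.7 − 428.8) / (100 − 0) = -0.001000
∂h/∂y = (429.0 − 428.8) / (145 − 0) = +0.001379
|∇h| = √(-0.001000² + 0.001379²) = 0.001703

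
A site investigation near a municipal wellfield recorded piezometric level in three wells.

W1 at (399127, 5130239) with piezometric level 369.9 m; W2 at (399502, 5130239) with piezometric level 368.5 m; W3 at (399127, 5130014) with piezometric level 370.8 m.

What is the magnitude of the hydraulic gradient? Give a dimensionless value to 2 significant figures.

0.0055

∂h/∂x = (368.5 − 369.9) / (399502 − 399127) = -0.003733
∂h/∂y = (370.8 − 369.9) / (5130014 − 5130239) = -0.004000
|∇h| = √(-0.003733² + -0.004000²) = 0.005471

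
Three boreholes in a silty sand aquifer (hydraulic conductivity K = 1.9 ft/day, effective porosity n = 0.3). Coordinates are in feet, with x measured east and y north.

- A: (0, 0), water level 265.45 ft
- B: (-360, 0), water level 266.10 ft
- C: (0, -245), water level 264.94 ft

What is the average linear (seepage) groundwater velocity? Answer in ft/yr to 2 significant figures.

6.4 ft/yr

∂h/∂x = (266.10 − 265.45) / (-360 − 0) = -0.001806
∂h/∂y = (264.94 − 265.45) / (-245 − 0) = +0.002082
|∇h| = √(-0.001806² + 0.002082²) = 0.002756
Seepage velocity v = K·i/n = 1.9 × 0.002756 / 0.3 = 0.01745 ft/day = 6.374 ft/yr.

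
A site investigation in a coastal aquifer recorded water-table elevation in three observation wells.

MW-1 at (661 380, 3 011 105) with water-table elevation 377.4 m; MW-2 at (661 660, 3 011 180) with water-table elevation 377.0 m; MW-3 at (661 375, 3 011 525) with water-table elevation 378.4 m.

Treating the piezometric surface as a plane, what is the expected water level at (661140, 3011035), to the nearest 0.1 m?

Taking MW-1 as reference: MW-2−MW-1 = (280, 75, -0.4); MW-3−MW-1 = (-5, 420, +1.0).
Determinant of the coordinate differences = 280·420 − (-5)·75 = 117975.
∂h/∂x = [(-0.4)·420 − (+1.0)·75] / 117975 = -0.002060
∂h/∂y = [280·(+1.0) − (-5)·(-0.4)] / 117975 = +0.002356
h(661140, 3011035) = 377.4 + (-0.002060)·(-240) + (+0.002356)·(-70) = 377.4 +0.494 -0.165 = 377.729 m.

377.7 m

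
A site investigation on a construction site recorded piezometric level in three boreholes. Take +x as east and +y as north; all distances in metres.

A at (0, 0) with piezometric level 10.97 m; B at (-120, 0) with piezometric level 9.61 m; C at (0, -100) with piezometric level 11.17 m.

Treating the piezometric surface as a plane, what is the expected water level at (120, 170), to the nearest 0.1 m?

∂h/∂x = (9.61 − 10.97) / (-120 − 0) = +0.01133
∂h/∂y = (11.17 − 10.97) / (-100 − 0) = -0.002000
h(120, 170) = 10.97 + (+0.01133)·(120) + (-0.002000)·(170) = 10.97 +1.360 -0.340 = 11.990 m.

12.0 m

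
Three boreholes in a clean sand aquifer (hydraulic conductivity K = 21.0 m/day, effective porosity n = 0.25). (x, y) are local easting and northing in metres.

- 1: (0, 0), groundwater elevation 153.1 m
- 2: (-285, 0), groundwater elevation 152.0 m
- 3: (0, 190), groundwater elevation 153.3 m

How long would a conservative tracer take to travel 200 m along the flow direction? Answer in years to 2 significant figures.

∂h/∂x = (152.0 − 153.1) / (-285 − 0) = +0.003860
∂h/∂y = (153.3 − 153.1) / (190 − 0) = +0.001053
|∇h| = √(0.003860² + 0.001053²) = 0.004001
Seepage velocity v = K·i/n = 21.0 × 0.004001 / 0.25 = 0.3361 m/day.
t = 200 / 0.3361 = 595.1 days = 1.63 years.

1.6 years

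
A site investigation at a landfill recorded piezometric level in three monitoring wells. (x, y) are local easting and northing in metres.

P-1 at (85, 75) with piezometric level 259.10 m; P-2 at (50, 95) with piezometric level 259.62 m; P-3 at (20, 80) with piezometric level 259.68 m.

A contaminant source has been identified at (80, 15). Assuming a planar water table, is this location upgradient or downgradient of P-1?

downgradient

With h = a·x + b·y + c and P-1 as origin, the differences give:
  (-35)·a + 20·b = +0.52
  (-65)·a + 5·b = +0.58
Eliminate b (×5 and ×20, subtract): 1125·a = -9.000 → a = ∂h/∂x = -0.008000
Back-substitute: b = ∂h/∂y = +0.01200.
Head at (80, 15) = 259.10 + (-0.008000)·(-5) + (+0.01200)·(-60) = 258.42 m.
That is lower than the 259.10 m at P-1, so the point is downgradient.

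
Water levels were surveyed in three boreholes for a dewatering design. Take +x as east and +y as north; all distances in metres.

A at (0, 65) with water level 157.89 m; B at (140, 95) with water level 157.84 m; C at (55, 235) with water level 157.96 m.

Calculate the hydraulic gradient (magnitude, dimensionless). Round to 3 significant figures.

Taking A as reference: B−A = (140, 30, -0.05); C−A = (55, 170, +0.07).
Determinant of the coordinate differences = 140·170 − 55·30 = 22150.
∂h/∂x = [(-0.05)·170 − (+0.07)·30] / 22150 = -0.0004786
∂h/∂y = [140·(+0.07) − 55·(-0.05)] / 22150 = +0.0005666
|∇h| = √(-0.0004786² + 0.0005666²) = 0.0007417

0.000742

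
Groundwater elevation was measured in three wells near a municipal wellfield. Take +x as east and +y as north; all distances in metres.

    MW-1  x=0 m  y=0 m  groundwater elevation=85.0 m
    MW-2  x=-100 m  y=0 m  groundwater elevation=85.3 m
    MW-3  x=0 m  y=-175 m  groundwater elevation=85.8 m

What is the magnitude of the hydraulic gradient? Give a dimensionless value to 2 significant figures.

0.0055

∂h/∂x = (85.3 − 85.0) / (-100 − 0) = -0.003000
∂h/∂y = (85.8 − 85.0) / (-175 − 0) = -0.004571
|∇h| = √(-0.003000² + -0.004571²) = 0.005468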